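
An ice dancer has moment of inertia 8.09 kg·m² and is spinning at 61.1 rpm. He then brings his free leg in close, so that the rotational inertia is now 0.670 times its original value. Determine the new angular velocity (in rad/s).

ω₂ ≈ 9.55 rad/s

Angular momentum about the spin axis is conserved since the torque about it is zero.
I₂ = 0.670 × 8.09 = 5.420 kg·m².
ω₂ = I₁ω₁ / I₂ = (8.090)(61.1 rpm) / (5.420) = 91.19 rpm = 9.550 rad/s.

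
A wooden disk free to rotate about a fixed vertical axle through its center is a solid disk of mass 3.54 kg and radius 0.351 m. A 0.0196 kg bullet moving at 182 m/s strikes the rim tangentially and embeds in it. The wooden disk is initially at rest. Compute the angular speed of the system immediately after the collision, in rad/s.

|ω_f| ≈ 5.68 rad/s

About the axle the impulsive forces during the collision are internal, so angular momentum about that axis is conserved.
I_p = ½(3.54)(0.351)² = 0.2181 kg·m². Taking the sense of the bullet's angular momentum as positive, L_{bullet} = m v R = (0.0196)(182)(0.351) = 1.252 kg·m²/s.
L_i = 0 + 1.252 = 1.252 kg·m²/s.
After sticking, I_f = I_p + m R² = 0.2181 + (0.0196)(0.351)² = 0.2205 kg·m².
ω_f = L_i / I_f = 1.252 / 0.2205 = 5.679 rad/s.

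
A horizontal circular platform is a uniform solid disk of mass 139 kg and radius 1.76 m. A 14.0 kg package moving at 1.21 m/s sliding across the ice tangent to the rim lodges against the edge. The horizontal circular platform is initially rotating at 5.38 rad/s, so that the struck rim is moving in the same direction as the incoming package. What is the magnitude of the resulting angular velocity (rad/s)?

About the central axle the impulsive forces during the collision are internal, so angular momentum about that axis is conserved.
I_p = ½(139)(1.76)² = 215.3 kg·m². Taking the sense of the package's angular momentum as positive, L_{package} = m v R = (14.0)(1.21)(1.76) = 29.81 kg·m²/s.
L_i = +I_p ω_p + m v R = +(215.3)(5.38) + 29.81 = 1188 kg·m²/s.
After sticking, I_f = I_p + m R² = 215.3 + (14.0)(1.76)² = 258.6 kg·m².
ω_f = L_i / I_f = 1188 / 258.6 = 4.593 rad/s.

|ω_f| ≈ 4.59 rad/s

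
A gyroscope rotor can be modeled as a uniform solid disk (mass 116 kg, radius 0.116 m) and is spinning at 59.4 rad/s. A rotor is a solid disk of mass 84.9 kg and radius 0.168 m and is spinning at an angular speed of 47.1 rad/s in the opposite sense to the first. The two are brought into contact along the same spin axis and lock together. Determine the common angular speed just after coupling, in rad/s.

The coupling torques are internal; angular momentum about the shared axis is conserved.
Moments of inertia: I_A = ½(116)(0.116)² = 0.7804 kg·m²; I_B = ½(84.9)(0.168)² = 1.198 kg·m².
Taking A's sense as positive: L = (0.7804)(59.4) − (1.198)(47.1) = -10.07 kg·m²·rad/s.
Combined I = 0.7804 + 1.198 = 1.979 kg·m².
ω_f = L / I = -10.07 / 1.979 = -5.091 rad/s.

|ω_f| ≈ 5.09 rad/s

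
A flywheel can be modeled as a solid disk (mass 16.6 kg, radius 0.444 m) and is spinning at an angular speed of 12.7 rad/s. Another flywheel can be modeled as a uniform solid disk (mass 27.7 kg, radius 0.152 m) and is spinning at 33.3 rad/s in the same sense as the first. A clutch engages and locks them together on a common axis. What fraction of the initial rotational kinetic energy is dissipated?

fraction ≈ 0.184

The coupling torques are internal; angular momentum about the shared axis is conserved.
Moments of inertia: I_A = ½(16.6)(0.444)² = 1.636 kg·m²; I_B = ½(27.7)(0.152)² = 0.3200 kg·m².
Taking A's sense as positive: L = (1.636)(12.7) + (0.3200)(33.3) = 31.44 kg·m²·rad/s.
Combined I = 1.636 + 0.3200 = 1.956 kg·m².
ω_f = L / I = 31.44 / 1.956 = 16.07 rad/s.
KE_i = ½ΣIω² = 309.4 J; KE_f = ½(1.956)(16.07)² = 252.6 J.
Fraction dissipated = (KE_i − KE_f)/KE_i = 0.1836.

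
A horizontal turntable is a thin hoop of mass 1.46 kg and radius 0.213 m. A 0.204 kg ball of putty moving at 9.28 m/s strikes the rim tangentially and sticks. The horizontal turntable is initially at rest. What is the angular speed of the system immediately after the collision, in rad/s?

About the axle the impulsive forces during the collision are internal, so angular momentum about that axis is conserved.
I_p = (1.46)(0.213)² = 0.06624 kg·m². Taking the sense of the ball of putty's angular momentum as positive, L_{ball} = m v R = (0.204)(9.28)(0.213) = 0.4032 kg·m²/s.
L_i = 0 + 0.4032 = 0.4032 kg·m²/s.
After sticking, I_f = I_p + m R² = 0.06624 + (0.204)(0.213)² = 0.07549 kg·m².
ω_f = L_i / I_f = 0.4032 / 0.07549 = 5.341 rad/s.

|ω_f| ≈ 5.34 rad/s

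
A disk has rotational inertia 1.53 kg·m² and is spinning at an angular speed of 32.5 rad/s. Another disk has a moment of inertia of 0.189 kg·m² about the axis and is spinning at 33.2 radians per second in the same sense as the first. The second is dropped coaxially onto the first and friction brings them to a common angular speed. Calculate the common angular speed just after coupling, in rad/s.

|ω_f| ≈ 32.6 rad/s

No external torque acts about the common axis, so total angular momentum is conserved.
Taking A's sense as positive: L = (1.530)(32.5) + (0.1890)(33.2) = 56.00 kg·m²·rad/s.
Combined I = 1.530 + 0.1890 = 1.719 kg·m².
ω_f = L / I = 56.00 / 1.719 = 32.58 rad/s.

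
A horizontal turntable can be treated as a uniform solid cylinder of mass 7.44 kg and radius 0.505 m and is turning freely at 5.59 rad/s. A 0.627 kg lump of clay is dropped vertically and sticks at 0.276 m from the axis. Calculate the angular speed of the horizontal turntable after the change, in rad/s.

No external torque acts about the axis; L_before = L_after.
I_p = ½(7.44)(0.505)² = 0.9487 kg·m².
Added inertia Σmr² = (0.627)(0.276)² = 0.04776 kg·m²; I_f = 0.9487 + 0.04776 = 0.9965 kg·m².
ω_f = I_p ω_i / I_f = (0.9487)(5.59) / 0.9965 = 5.322 rad/s.

ω_f ≈ 5.32 rad/s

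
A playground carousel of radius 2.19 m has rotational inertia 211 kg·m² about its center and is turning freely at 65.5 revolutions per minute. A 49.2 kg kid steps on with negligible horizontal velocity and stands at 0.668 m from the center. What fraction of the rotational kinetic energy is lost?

The added mass arrives with no angular momentum about the center, and any external torque about the center is negligible, so the system's angular momentum is conserved.
Added inertia Σmr² = (49.2)(0.668)² = 21.95 kg·m²; I_f = 211.0 + 21.95 = 233.0 kg·m².
ω_f = I_p ω_i / I_f = (211.0)(65.5) / 233.0 = 59.33 rpm.
KE_i = ½(211.0)(6.859 rad/s)² = 4964 J; KE_f = ½(233.0)(6.213)² = 4496 J.
Fraction lost = 0.09424.

fraction ≈ 0.0942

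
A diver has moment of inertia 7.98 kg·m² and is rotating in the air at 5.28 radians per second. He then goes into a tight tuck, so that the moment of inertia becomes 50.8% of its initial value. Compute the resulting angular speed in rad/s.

ω₂ ≈ 10.4 rad/s

No external torque acts about the spin axis, so angular momentum is conserved.
I₂ = 0.508 × 7.98 = 4.054 kg·m².
ω₂ = I₁ω₁ / I₂ = (7.980)(5.28 rad/s) / (4.054) = 10.39 rad/s.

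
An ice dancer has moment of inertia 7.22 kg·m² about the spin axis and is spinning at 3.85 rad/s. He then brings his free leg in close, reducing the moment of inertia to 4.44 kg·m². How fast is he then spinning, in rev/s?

With no external torque about the axis, L is conserved: I₁ω₁ = I₂ω₂.
ω₂ = I₁ω₁ / I₂ = (7.220)(3.85 rad/s) / (4.440) = 6.261 rad/s = 0.9964 rev/s.

ω₂ ≈ 0.996 rev/s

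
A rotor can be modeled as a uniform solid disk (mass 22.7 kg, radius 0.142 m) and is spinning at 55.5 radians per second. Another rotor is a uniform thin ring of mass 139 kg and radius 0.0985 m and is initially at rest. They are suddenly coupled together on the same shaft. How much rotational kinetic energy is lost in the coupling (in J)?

ΔKE lost ≈ 301 J

No external torque acts about the common axis, so total angular momentum is conserved.
Moments of inertia: I_A = ½(22.7)(0.142)² = 0.2289 kg·m²; I_B = (139)(0.0985)² = 1.349 kg·m².
Taking A's sense as positive: L = (0.2289)(55.5) = 12.70 kg·m²·rad/s.
Combined I = 0.2289 + 1.349 = 1.577 kg·m².
ω_f = L / I = 12.70 / 1.577 = 8.052 rad/s.
KE_i = ½ΣIω² = 352.5 J; KE_f = ½(1.577)(8.052)² = 51.14 J.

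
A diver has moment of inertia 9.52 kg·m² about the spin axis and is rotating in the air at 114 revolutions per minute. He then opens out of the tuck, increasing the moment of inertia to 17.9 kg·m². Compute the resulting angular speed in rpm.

ω₂ ≈ 60.6 rpm

No external torque acts about the spin axis, so angular momentum is conserved.
ω₂ = I₁ω₁ / I₂ = (9.520)(114 rpm) / (17.90) = 60.63 rpm.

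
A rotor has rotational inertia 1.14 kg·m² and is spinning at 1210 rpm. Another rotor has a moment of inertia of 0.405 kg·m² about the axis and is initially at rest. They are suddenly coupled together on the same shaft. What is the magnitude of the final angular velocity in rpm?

|ω_f| ≈ 893 rpm

The coupling torques are internal; angular momentum about the shared axis is conserved.
Taking A's sense as positive: L = (1.140)(1210) = 1379 kg·m²·rpm.
Combined I = 1.140 + 0.4050 = 1.545 kg·m².
ω_f = L / I = 1379 / 1.545 = 892.8 rpm.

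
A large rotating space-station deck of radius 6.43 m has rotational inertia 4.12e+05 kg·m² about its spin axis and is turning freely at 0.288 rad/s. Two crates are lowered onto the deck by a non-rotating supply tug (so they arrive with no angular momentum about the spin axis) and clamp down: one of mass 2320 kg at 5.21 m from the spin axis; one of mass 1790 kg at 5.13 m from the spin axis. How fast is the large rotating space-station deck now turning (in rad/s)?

ω_f ≈ 0.227 rad/s

No external torque acts about the spin axis; L_before = L_after.
Added inertia Σmr² = (2320)(5.21)² + (1790)(5.13)² = 1.101e+05 kg·m²; I_f = 4.120e+05 + 1.101e+05 = 5.221e+05 kg·m².
ω_f = I_p ω_i / I_f = (4.120e+05)(0.288) / 5.221e+05 = 0.2273 rad/s.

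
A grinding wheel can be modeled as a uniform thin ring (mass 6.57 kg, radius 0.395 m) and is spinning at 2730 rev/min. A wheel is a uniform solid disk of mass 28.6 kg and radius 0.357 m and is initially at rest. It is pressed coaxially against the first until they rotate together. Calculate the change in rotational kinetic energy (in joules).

No external torque acts about the common axis, so total angular momentum is conserved.
Moments of inertia: I_A = (6.57)(0.395)² = 1.025 kg·m²; I_B = ½(28.6)(0.357)² = 1.823 kg·m².
Taking A's sense as positive: L = (1.025)(2730) = 2798 kg·m²·rpm.
Combined I = 1.025 + 1.823 = 2.848 kg·m².
ω_f = L / I = 2798 / 2.848 = 982.7 rpm.
KE_i = ½ΣIω² = 41890 J; KE_f = ½(2.848)(102.9)² = 15080 J.

ΔKE ≈ -26800 J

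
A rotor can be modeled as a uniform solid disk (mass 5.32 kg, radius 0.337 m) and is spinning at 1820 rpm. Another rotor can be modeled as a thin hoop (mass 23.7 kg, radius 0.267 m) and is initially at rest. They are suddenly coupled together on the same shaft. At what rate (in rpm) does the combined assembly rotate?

The coupling torques are internal; angular momentum about the shared axis is conserved.
Moments of inertia: I_A = ½(5.32)(0.337)² = 0.3021 kg·m²; I_B = (23.7)(0.267)² = 1.690 kg·m².
Taking A's sense as positive: L = (0.3021)(1820) = 549.8 kg·m²·rpm.
Combined I = 0.3021 + 1.690 = 1.992 kg·m².
ω_f = L / I = 549.8 / 1.992 = 276.1 rpm.

|ω_f| ≈ 276 rpm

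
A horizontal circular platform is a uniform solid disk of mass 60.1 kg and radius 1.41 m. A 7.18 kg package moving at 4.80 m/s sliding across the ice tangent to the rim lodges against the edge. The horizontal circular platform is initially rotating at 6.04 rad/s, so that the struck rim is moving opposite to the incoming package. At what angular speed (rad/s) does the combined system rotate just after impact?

About the central axle the impulsive forces during the collision are internal, so angular momentum about that axis is conserved.
I_p = ½(60.1)(1.41)² = 59.74 kg·m². Taking the sense of the package's angular momentum as positive, L_{package} = m v R = (7.18)(4.80)(1.41) = 48.59 kg·m²/s.
L_i = −I_p ω_p + m v R = −(59.74)(6.04) + 48.59 = -312.2 kg·m²/s.
After sticking, I_f = I_p + m R² = 59.74 + (7.18)(1.41)² = 74.02 kg·m².
ω_f = L_i / I_f = -312.2 / 74.02 = -4.219 rad/s.

|ω_f| ≈ 4.22 rad/s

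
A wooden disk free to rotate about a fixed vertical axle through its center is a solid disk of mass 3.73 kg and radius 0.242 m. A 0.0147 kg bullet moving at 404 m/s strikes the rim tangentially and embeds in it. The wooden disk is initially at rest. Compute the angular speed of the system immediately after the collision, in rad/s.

|ω_f| ≈ 13.1 rad/s

About the axle the impulsive forces during the collision are internal, so angular momentum about that axis is conserved.
I_p = ½(3.73)(0.242)² = 0.1092 kg·m². Taking the sense of the bullet's angular momentum as positive, L_{bullet} = m v R = (0.0147)(404)(0.242) = 1.437 kg·m²/s.
L_i = 0 + 1.437 = 1.437 kg·m²/s.
After sticking, I_f = I_p + m R² = 0.1092 + (0.0147)(0.242)² = 0.1101 kg·m².
ω_f = L_i / I_f = 1.437 / 0.1101 = 13.06 rad/s.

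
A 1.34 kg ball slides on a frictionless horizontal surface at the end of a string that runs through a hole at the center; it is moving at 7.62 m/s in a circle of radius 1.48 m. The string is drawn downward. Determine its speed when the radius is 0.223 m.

The only horizontal force on the mass is along the cord (radial), so it exerts no torque about the hole and angular momentum m v r is conserved.
v₂ = v₁ r₁ / r₂ = (7.62)(1.48) / (0.223) = 50.57 m/s.

v₂ ≈ 50.6 m/s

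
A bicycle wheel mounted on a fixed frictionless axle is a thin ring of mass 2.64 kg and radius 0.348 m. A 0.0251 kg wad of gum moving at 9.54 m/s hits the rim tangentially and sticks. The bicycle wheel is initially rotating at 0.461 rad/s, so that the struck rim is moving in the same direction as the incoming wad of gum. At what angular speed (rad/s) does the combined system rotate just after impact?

The axle reaction passes through the axle and exerts no torque about it; angular momentum about the axle is conserved through the impact.
I_p = (2.64)(0.348)² = 0.3197 kg·m². Taking the sense of the wad of gum's angular momentum as positive, L_{wad} = m v R = (0.0251)(9.54)(0.348) = 0.08333 kg·m²/s.
L_i = +I_p ω_p + m v R = +(0.3197)(0.461) + 0.08333 = 0.2307 kg·m²/s.
After sticking, I_f = I_p + m R² = 0.3197 + (0.0251)(0.348)² = 0.3228 kg·m².
ω_f = L_i / I_f = 0.2307 / 0.3228 = 0.7148 rad/s.

|ω_f| ≈ 0.715 rad/s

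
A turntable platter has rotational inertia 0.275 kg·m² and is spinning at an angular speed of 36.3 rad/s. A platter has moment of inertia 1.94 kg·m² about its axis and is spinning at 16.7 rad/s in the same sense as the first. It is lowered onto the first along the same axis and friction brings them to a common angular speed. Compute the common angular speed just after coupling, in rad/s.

The coupling torques are internal; angular momentum about the shared axis is conserved.
Taking A's sense as positive: L = (0.2750)(36.3) + (1.940)(16.7) = 42.38 kg·m²·rad/s.
Combined I = 0.2750 + 1.940 = 2.215 kg·m².
ω_f = L / I = 42.38 / 2.215 = 19.13 rad/s.

|ω_f| ≈ 19.1 rad/s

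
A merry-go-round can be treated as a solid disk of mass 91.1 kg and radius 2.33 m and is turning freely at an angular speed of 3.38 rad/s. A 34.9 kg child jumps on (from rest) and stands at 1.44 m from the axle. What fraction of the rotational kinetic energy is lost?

The added mass arrives with no angular momentum about the axle, and any external torque about the axle is negligible, so the system's angular momentum is conserved.
I_p = ½(91.1)(2.33)² = 247.3 kg·m².
Added inertia Σmr² = (34.9)(1.44)² = 72.37 kg·m²; I_f = 247.3 + 72.37 = 319.7 kg·m².
ω_f = I_p ω_i / I_f = (247.3)(3.38) / 319.7 = 2.615 rad/s.
KE_i = ½(247.3)(3.380 rad/s)² = 1413 J; KE_f = ½(319.7)(2.615)² = 1093 J.
Fraction lost = 0.2264.

fraction ≈ 0.226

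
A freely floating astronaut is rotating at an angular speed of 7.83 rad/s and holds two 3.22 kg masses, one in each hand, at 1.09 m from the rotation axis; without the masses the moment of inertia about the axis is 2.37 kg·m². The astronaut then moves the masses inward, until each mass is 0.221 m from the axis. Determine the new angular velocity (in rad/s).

With no external torque about the axis, L is conserved: I₁ω₁ = I₂ω₂.
I₁ = 2.37 + 2(3.22)(1.09)² = 10.02 kg·m²; I₂ = 2.37 + 2(3.22)(0.221)² = 2.685 kg·m².
ω₂ = I₁ω₁ / I₂ = (10.02)(7.83 rad/s) / (2.685) = 29.23 rad/s.

ω₂ ≈ 29.2 rad/s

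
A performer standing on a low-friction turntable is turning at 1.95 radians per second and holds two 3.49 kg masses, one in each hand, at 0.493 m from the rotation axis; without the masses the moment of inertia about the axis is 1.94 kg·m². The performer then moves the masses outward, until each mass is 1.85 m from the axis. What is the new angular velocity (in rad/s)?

Angular momentum about the spin axis is conserved since the torque about it is zero.
I₁ = 1.94 + 2(3.49)(0.493)² = 3.636 kg·m²; I₂ = 1.94 + 2(3.49)(1.85)² = 25.83 kg·m².
ω₂ = I₁ω₁ / I₂ = (3.636)(1.95 rad/s) / (25.83) = 0.2745 rad/s.

ω₂ ≈ 0.275 rad/s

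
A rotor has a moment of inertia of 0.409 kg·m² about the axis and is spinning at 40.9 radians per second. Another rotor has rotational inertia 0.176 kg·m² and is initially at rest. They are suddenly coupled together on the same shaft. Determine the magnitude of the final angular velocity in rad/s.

The coupling torques are internal; angular momentum about the shared axis is conserved.
Taking A's sense as positive: L = (0.4090)(40.9) = 16.73 kg·m²·rad/s.
Combined I = 0.4090 + 0.1760 = 0.5850 kg·m².
ω_f = L / I = 16.73 / 0.5850 = 28.60 rad/s.

|ω_f| ≈ 28.6 rad/s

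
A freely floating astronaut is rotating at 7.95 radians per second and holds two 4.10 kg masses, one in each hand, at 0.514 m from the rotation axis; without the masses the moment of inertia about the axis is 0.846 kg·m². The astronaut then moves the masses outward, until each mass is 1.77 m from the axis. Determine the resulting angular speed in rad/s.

Angular momentum about the spin axis is conserved since the torque about it is zero.
I₁ = 0.846 + 2(4.10)(0.514)² = 3.012 kg·m²; I₂ = 0.846 + 2(4.10)(1.77)² = 26.54 kg·m².
ω₂ = I₁ω₁ / I₂ = (3.012)(7.95 rad/s) / (26.54) = 0.9025 rad/s.

ω₂ ≈ 0.903 rad/s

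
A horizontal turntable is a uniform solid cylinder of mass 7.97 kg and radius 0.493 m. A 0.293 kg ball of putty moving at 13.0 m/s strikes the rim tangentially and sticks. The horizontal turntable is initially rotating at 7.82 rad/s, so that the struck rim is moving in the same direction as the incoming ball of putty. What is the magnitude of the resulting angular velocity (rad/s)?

About the axle the impulsive forces during the collision are internal, so angular momentum about that axis is conserved.
I_p = ½(7.97)(0.493)² = 0.9686 kg·m². Taking the sense of the ball of putty's angular momentum as positive, L_{ball} = m v R = (0.293)(13.0)(0.493) = 1.878 kg·m²/s.
L_i = +I_p ω_p + m v R = +(0.9686)(7.82) + 1.878 = 9.452 kg·m²/s.
After sticking, I_f = I_p + m R² = 0.9686 + (0.293)(0.493)² = 1.040 kg·m².
ω_f = L_i / I_f = 9.452 / 1.040 = 9.090 rad/s.

|ω_f| ≈ 9.09 rad/s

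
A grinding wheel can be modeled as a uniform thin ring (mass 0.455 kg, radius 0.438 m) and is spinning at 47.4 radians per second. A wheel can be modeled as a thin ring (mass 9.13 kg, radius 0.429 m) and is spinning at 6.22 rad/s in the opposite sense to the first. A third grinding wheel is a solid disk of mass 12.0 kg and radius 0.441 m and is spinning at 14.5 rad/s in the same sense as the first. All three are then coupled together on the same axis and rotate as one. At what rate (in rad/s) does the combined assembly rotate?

The coupling torques are internal; angular momentum about the shared axis is conserved.
Moments of inertia: I_A = (0.455)(0.438)² = 0.08729 kg·m²; I_B = (9.13)(0.429)² = 1.680 kg·m²; I_C = ½(12.0)(0.441)² = 1.167 kg·m².
Taking A's sense as positive: L = (0.08729)(47.4) − (1.680)(6.22) + (1.167)(14.5) = 10.61 kg·m²·rad/s.
Combined I = 0.08729 + 1.680 + 1.167 = 2.934 kg·m².
ω_f = L / I = 10.61 / 2.934 = 3.614 rad/s.

|ω_f| ≈ 3.61 rad/s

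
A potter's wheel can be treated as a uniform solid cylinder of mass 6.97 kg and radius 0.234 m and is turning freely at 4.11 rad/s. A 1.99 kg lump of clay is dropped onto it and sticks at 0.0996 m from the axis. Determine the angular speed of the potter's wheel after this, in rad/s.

The added mass arrives with no angular momentum about the axis, and any external torque about the axis is negligible, so the system's angular momentum is conserved.
I_p = ½(6.97)(0.234)² = 0.1908 kg·m².
Added inertia Σmr² = (1.99)(0.0996)² = 0.01974 kg·m²; I_f = 0.1908 + 0.01974 = 0.2106 kg·m².
ω_f = I_p ω_i / I_f = (0.1908)(4.11) / 0.2106 = 3.725 rad/s.

ω_f ≈ 3.72 rad/s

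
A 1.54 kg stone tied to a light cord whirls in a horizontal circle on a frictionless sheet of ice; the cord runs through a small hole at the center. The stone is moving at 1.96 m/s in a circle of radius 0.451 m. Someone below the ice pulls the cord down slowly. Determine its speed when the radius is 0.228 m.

Central (radial) force ⇒ zero torque about the center ⇒ m v r is constant.
v₂ = v₁ r₁ / r₂ = (1.96)(0.451) / (0.228) = 3.877 m/s.

v₂ ≈ 3.88 m/s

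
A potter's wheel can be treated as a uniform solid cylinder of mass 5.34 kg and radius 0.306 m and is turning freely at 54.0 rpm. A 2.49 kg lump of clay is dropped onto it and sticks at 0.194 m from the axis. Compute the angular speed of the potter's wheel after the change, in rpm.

The added mass arrives with no angular momentum about the axis, and any external torque about the axis is negligible, so the system's angular momentum is conserved.
I_p = ½(5.34)(0.306)² = 0.2500 kg·m².
Added inertia Σmr² = (2.49)(0.194)² = 0.09371 kg·m²; I_f = 0.2500 + 0.09371 = 0.3437 kg·m².
ω_f = I_p ω_i / I_f = (0.2500)(54.0) / 0.3437 = 39.28 rpm.

ω_f ≈ 39.3 rpm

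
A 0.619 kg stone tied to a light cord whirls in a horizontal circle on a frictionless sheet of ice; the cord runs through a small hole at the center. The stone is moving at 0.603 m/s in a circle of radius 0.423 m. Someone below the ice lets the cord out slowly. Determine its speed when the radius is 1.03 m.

v₂ ≈ 0.248 m/s

Central (radial) force ⇒ zero torque about the center ⇒ m v r is constant.
v₂ = v₁ r₁ / r₂ = (0.603)(0.423) / (1.03) = 0.2476 m/s.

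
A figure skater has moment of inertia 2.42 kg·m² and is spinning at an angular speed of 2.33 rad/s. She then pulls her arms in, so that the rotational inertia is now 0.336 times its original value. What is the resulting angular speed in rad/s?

With no external torque about the axis, L is conserved: I₁ω₁ = I₂ω₂.
I₂ = 0.336 × 2.42 = 0.8131 kg·m².
ω₂ = I₁ω₁ / I₂ = (2.420)(2.33 rad/s) / (0.8131) = 6.935 rad/s.

ω₂ ≈ 6.93 rad/s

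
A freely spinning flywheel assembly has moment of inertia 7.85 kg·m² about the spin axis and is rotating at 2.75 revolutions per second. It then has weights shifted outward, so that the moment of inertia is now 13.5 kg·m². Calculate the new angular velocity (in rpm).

ω₂ ≈ 95.9 rpm

With no external torque about the axis, L is conserved: I₁ω₁ = I₂ω₂.
ω₂ = I₁ω₁ / I₂ = (7.850)(2.75 rev/s) / (13.50) = 1.599 rev/s = 95.94 rpm.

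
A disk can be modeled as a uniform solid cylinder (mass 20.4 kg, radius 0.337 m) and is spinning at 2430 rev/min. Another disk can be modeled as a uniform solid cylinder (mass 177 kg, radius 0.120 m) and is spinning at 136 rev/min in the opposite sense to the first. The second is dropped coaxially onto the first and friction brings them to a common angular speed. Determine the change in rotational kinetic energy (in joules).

ΔKE ≈ -21900 J

The coupling torques are internal; angular momentum about the shared axis is conserved.
Moments of inertia: I_A = ½(20.4)(0.337)² = 1.158 kg·m²; I_B = ½(177)(0.120)² = 1.274 kg·m².
Taking A's sense as positive: L = (1.158)(2430) − (1.274)(136) = 2642 kg·m²·rpm.
Combined I = 1.158 + 1.274 = 2.433 kg·m².
ω_f = L / I = 2642 / 2.433 = 1086 rpm.
KE_i = ½ΣIω² = 37640 J; KE_f = ½(2.433)(113.7)² = 15730 J.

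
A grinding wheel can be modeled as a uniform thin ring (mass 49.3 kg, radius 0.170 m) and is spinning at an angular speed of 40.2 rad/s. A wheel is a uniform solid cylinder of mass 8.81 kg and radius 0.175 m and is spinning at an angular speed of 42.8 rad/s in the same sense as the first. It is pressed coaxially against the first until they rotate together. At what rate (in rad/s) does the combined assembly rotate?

The coupling torques are internal; angular momentum about the shared axis is conserved.
Moments of inertia: I_A = (49.3)(0.170)² = 1.425 kg·m²; I_B = ½(8.81)(0.175)² = 0.1349 kg·m².
Taking A's sense as positive: L = (1.425)(40.2) + (0.1349)(42.8) = 63.05 kg·m²·rad/s.
Combined I = 1.425 + 0.1349 = 1.560 kg·m².
ω_f = L / I = 63.05 / 1.560 = 40.42 rad/s.

|ω_f| ≈ 40.4 rad/s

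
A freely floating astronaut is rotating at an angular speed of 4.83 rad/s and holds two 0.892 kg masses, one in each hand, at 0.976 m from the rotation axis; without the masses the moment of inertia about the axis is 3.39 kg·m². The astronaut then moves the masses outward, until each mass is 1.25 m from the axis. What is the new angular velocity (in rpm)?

ω₂ ≈ 38.0 rpm

With no external torque about the axis, L is conserved: I₁ω₁ = I₂ω₂.
I₁ = 3.39 + 2(0.892)(0.976)² = 5.089 kg·m²; I₂ = 3.39 + 2(0.892)(1.25)² = 6.178 kg·m².
ω₂ = I₁ω₁ / I₂ = (5.089)(4.83 rad/s) / (6.178) = 3.979 rad/s = 38.00 rpm.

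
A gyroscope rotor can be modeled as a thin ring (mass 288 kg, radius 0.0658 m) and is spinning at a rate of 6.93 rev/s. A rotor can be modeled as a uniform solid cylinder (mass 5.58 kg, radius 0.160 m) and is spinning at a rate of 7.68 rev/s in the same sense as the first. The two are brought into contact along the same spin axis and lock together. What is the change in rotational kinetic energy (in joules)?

No external torque acts about the common axis, so total angular momentum is conserved.
Moments of inertia: I_A = (288)(0.0658)² = 1.247 kg·m²; I_B = ½(5.58)(0.160)² = 0.07142 kg·m².
Taking A's sense as positive: L = (1.247)(6.93) + (0.07142)(7.68) = 9.190 kg·m²·rev/s.
Combined I = 1.247 + 0.07142 = 1.318 kg·m².
ω_f = L / I = 9.190 / 1.318 = 6.971 rev/s.
KE_i = ½ΣIω² = 1265 J; KE_f = ½(1.318)(43.80)² = 1264 J.

ΔKE ≈ -0.750 J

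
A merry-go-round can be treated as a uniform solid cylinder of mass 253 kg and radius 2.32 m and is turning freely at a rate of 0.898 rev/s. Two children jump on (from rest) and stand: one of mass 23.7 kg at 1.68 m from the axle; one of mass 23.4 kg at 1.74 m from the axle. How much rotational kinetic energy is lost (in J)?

The added mass arrives with no angular momentum about the axle, and any external torque about the axle is negligible, so the system's angular momentum is conserved.
I_p = ½(253)(2.32)² = 680.9 kg·m².
Added inertia Σmr² = (23.7)(1.68)² + (23.4)(1.74)² = 137.7 kg·m²; I_f = 680.9 + 137.7 = 818.6 kg·m².
ω_f = I_p ω_i / I_f = (680.9)(0.898) / 818.6 = 0.7469 rev/s.
KE_i = ½(680.9)(5.642 rad/s)² = 10840 J; KE_f = ½(818.6)(4.693)² = 9014 J.

energy lost ≈ 1820 J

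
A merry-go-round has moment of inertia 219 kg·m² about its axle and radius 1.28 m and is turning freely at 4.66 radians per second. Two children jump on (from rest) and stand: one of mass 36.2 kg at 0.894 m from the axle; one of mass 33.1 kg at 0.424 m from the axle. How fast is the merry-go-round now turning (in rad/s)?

ω_f ≈ 4.02 rad/s

The added mass arrives with no angular momentum about the axle, and any external torque about the axle is negligible, so the system's angular momentum is conserved.
Added inertia Σmr² = (36.2)(0.894)² + (33.1)(0.424)² = 34.88 kg·m²; I_f = 219.0 + 34.88 = 253.9 kg·m².
ω_f = I_p ω_i / I_f = (219.0)(4.66) / 253.9 = 4.020 rad/s.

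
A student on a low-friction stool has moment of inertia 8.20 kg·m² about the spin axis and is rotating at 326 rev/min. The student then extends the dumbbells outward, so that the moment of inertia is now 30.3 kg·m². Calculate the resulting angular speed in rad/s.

No external torque acts about the spin axis, so angular momentum is conserved.
ω₂ = I₁ω₁ / I₂ = (8.200)(326 rpm) / (30.30) = 88.22 rpm = 9.239 rad/s.

ω₂ ≈ 9.24 rad/s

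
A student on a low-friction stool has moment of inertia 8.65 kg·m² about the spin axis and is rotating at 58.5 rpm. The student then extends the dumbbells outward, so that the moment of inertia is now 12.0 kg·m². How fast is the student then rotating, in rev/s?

ω₂ ≈ 0.703 rev/s

Angular momentum about the spin axis is conserved since the torque about it is zero.
ω₂ = I₁ω₁ / I₂ = (8.650)(58.5 rpm) / (12.00) = 42.17 rpm = 0.7028 rev/s.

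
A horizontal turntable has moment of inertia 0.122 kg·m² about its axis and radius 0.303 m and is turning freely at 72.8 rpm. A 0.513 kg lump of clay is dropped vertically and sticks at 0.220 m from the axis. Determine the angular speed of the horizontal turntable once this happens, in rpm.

No external torque acts about the axis; L_before = L_after.
Added inertia Σmr² = (0.513)(0.220)² = 0.02483 kg·m²; I_f = 0.1220 + 0.02483 = 0.1468 kg·m².
ω_f = I_p ω_i / I_f = (0.1220)(72.8) / 0.1468 = 60.49 rpm.

ω_f ≈ 60.5 rpm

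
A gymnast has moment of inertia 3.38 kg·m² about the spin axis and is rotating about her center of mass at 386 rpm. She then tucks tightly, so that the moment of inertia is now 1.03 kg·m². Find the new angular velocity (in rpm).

No external torque acts about the spin axis, so angular momentum is conserved.
ω₂ = I₁ω₁ / I₂ = (3.380)(386 rpm) / (1.030) = 1267 rpm.

ω₂ ≈ 1270 rpm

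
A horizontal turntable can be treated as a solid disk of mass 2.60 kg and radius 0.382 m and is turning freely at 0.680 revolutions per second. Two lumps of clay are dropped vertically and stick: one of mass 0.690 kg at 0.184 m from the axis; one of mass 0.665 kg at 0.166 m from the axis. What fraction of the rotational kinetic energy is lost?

No external torque acts about the axis; L_before = L_after.
I_p = ½(2.60)(0.382)² = 0.1897 kg·m².
Added inertia Σmr² = (0.690)(0.184)² + (0.665)(0.166)² = 0.04169 kg·m²; I_f = 0.1897 + 0.04169 = 0.2314 kg·m².
ω_f = I_p ω_i / I_f = (0.1897)(0.680) / 0.2314 = 0.5575 rev/s.
KE_i = ½(0.1897)(4.273 rad/s)² = 1.731 J; KE_f = ½(0.2314)(3.503)² = 1.420 J.
Fraction lost = 0.1802.

fraction ≈ 0.180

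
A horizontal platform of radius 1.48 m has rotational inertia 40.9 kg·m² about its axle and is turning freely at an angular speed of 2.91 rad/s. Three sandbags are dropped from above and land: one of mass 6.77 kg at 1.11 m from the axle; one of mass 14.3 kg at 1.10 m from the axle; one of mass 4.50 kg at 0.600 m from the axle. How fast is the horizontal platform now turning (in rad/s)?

ω_f ≈ 1.75 rad/s

No external torque acts about the axle; L_before = L_after.
Added inertia Σmr² = (6.77)(1.11)² + (14.3)(1.10)² + (4.50)(0.600)² = 27.26 kg·m²; I_f = 40.90 + 27.26 = 68.16 kg·m².
ω_f = I_p ω_i / I_f = (40.90)(2.91) / 68.16 = 1.746 rad/s.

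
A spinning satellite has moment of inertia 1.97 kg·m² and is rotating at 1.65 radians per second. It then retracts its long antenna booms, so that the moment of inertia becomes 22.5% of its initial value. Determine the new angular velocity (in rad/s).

Angular momentum about the spin axis is conserved since the torque about it is zero.
I₂ = 0.225 × 1.97 = 0.4432 kg·m².
ω₂ = I₁ω₁ / I₂ = (1.970)(1.65 rad/s) / (0.4432) = 7.333 rad/s.

ω₂ ≈ 7.33 rad/s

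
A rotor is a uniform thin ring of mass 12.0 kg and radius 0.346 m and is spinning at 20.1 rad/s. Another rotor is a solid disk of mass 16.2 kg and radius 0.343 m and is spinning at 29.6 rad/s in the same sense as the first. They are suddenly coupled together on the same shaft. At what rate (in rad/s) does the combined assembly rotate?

|ω_f| ≈ 23.9 rad/s

The coupling torques are internal; angular momentum about the shared axis is conserved.
Moments of inertia: I_A = (12.0)(0.346)² = 1.437 kg·m²; I_B = ½(16.2)(0.343)² = 0.9530 kg·m².
Taking A's sense as positive: L = (1.437)(20.1) + (0.9530)(29.6) = 57.08 kg·m²·rad/s.
Combined I = 1.437 + 0.9530 = 2.390 kg·m².
ω_f = L / I = 57.08 / 2.390 = 23.89 rad/s.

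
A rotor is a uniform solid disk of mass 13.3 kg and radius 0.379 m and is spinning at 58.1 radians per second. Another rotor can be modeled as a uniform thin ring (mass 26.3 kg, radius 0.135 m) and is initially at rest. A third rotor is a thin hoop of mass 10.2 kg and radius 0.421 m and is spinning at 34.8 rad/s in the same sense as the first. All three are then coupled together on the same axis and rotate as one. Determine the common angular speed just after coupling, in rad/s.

|ω_f| ≈ 36.5 rad/s

No external torque acts about the common axis, so total angular momentum is conserved.
Moments of inertia: I_A = ½(13.3)(0.379)² = 0.9552 kg·m²; I_B = (26.3)(0.135)² = 0.4793 kg·m²; I_C = (10.2)(0.421)² = 1.808 kg·m².
Taking A's sense as positive: L = (0.9552)(58.1) + (1.808)(34.8) = 118.4 kg·m²·rad/s.
Combined I = 0.9552 + 0.4793 + 1.808 = 3.242 kg·m².
ω_f = L / I = 118.4 / 3.242 = 36.52 rad/s.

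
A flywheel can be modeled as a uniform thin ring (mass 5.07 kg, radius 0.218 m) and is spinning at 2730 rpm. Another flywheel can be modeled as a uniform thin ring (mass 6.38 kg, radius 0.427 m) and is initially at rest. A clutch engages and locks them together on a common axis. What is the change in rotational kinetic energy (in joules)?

ΔKE ≈ -8160 J

The coupling torques are internal; angular momentum about the shared axis is conserved.
Moments of inertia: I_A = (5.07)(0.218)² = 0.2409 kg·m²; I_B = (6.38)(0.427)² = 1.163 kg·m².
Taking A's sense as positive: L = (0.2409)(2730) = 657.8 kg·m²·rpm.
Combined I = 0.2409 + 1.163 = 1.404 kg·m².
ω_f = L / I = 657.8 / 1.404 = 468.4 rpm.
KE_i = ½ΣIω² = 9846 J; KE_f = ½(1.404)(49.05)² = 1690 J.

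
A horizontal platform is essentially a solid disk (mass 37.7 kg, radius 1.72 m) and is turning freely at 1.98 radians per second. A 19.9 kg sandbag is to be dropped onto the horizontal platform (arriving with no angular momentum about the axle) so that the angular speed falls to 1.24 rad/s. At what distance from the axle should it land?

r ≈ 1.29 m

The added mass arrives with no angular momentum about the axle, and any external torque about the axle is negligible, so the system's angular momentum is conserved.
I_p = ½(37.7)(1.72)² = 55.77 kg·m².
I_p ω_i = (I_p + m r²) ω_f ⇒ m r² = I_p(ω_i/ω_f − 1) = 55.77(1.98/1.24 − 1) = 33.28 kg·m².
r = √(33.28/19.9) = 1.293 m.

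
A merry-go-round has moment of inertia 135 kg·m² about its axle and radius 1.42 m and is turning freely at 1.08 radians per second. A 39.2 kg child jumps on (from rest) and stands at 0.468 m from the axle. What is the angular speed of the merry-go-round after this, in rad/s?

No external torque acts about the axle; L_before = L_after.
Added inertia Σmr² = (39.2)(0.468)² = 8.586 kg·m²; I_f = 135.0 + 8.586 = 143.6 kg·m².
ω_f = I_p ω_i / I_f = (135.0)(1.08) / 143.6 = 1.015 rad/s.

ω_f ≈ 1.02 rad/s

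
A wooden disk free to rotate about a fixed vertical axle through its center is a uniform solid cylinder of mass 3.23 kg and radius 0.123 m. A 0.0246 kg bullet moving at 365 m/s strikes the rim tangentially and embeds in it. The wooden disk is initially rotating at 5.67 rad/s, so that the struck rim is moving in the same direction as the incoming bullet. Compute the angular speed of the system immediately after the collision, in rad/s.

|ω_f| ≈ 50.1 rad/s

About the axle the impulsive forces during the collision are internal, so angular momentum about that axis is conserved.
I_p = ½(3.23)(0.123)² = 0.02443 kg·m². Taking the sense of the bullet's angular momentum as positive, L_{bullet} = m v R = (0.0246)(365)(0.123) = 1.104 kg·m²/s.
L_i = +I_p ω_p + m v R = +(0.02443)(5.67) + 1.104 = 1.243 kg·m²/s.
After sticking, I_f = I_p + m R² = 0.02443 + (0.0246)(0.123)² = 0.02481 kg·m².
ω_f = L_i / I_f = 1.243 / 0.02481 = 50.11 rad/s.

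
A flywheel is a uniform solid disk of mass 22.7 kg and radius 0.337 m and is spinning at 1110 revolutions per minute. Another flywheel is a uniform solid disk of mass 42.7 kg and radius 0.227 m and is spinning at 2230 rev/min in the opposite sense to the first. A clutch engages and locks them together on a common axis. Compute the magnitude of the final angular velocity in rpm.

|ω_f| ≈ 428 rpm

No external torque acts about the common axis, so total angular momentum is conserved.
Moments of inertia: I_A = ½(22.7)(0.337)² = 1.289 kg·m²; I_B = ½(42.7)(0.227)² = 1.100 kg·m².
Taking A's sense as positive: L = (1.289)(1110) − (1.100)(2230) = -1023 kg·m²·rpm.
Combined I = 1.289 + 1.100 = 2.389 kg·m².
ω_f = L / I = -1023 / 2.389 = -428.0 rpm.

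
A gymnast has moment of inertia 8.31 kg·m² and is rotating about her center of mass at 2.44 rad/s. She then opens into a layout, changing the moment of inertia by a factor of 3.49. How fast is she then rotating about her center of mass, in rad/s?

Angular momentum about the spin axis is conserved since the torque about it is zero.
I₂ = 3.49 × 8.31 = 29.00 kg·m².
ω₂ = I₁ω₁ / I₂ = (8.310)(2.44 rad/s) / (29.00) = 0.6991 rad/s.

ω₂ ≈ 0.699 rad/s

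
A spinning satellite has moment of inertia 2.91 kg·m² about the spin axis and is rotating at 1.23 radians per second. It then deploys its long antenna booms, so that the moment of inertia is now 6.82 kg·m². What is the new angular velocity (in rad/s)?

No external torque acts about the spin axis, so angular momentum is conserved.
ω₂ = I₁ω₁ / I₂ = (2.910)(1.23 rad/s) / (6.820) = 0.5248 rad/s.

ω₂ ≈ 0.525 rad/s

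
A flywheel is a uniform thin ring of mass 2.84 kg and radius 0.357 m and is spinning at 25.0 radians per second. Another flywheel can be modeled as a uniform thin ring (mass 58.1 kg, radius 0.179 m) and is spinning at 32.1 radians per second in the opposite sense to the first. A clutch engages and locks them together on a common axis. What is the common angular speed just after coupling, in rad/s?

|ω_f| ≈ 22.8 rad/s

No external torque acts about the common axis, so total angular momentum is conserved.
Moments of inertia: I_A = (2.84)(0.357)² = 0.3620 kg·m²; I_B = (58.1)(0.179)² = 1.862 kg·m².
Taking A's sense as positive: L = (0.3620)(25.0) − (1.862)(32.1) = -50.71 kg·m²·rad/s.
Combined I = 0.3620 + 1.862 = 2.224 kg·m².
ω_f = L / I = -50.71 / 2.224 = -22.81 rad/s.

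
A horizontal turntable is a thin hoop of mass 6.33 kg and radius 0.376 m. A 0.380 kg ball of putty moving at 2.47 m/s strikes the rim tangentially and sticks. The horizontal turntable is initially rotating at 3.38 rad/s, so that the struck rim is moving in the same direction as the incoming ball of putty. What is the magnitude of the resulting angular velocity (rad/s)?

|ω_f| ≈ 3.56 rad/s

The axle reaction passes through the axle and exerts no torque about it; angular momentum about the axle is conserved through the impact.
I_p = (6.33)(0.376)² = 0.8949 kg·m². Taking the sense of the ball of putty's angular momentum as positive, L_{ball} = m v R = (0.380)(2.47)(0.376) = 0.3529 kg·m²/s.
L_i = +I_p ω_p + m v R = +(0.8949)(3.38) + 0.3529 = 3.378 kg·m²/s.
After sticking, I_f = I_p + m R² = 0.8949 + (0.380)(0.376)² = 0.9486 kg·m².
ω_f = L_i / I_f = 3.378 / 0.9486 = 3.561 rad/s.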